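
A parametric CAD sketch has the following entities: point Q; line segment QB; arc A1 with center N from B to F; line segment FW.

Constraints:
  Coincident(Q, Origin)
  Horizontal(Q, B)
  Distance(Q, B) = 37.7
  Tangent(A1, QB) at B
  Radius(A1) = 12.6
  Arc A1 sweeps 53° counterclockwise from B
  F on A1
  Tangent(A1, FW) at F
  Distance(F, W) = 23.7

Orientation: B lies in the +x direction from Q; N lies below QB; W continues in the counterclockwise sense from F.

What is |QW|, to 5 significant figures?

27.427

On A1, B sits at bearing 90° from N; a 53° counterclockwise sweep puts F at bearing 143°, so F = N + 12.6·(cos 143°, sin 143°) = (27.637, -5.0171). Since A1 is tangent to FW there, NF ⟂ FW, so FW runs along (−sin 143°, cos 143°); with |FW| = 23.7, W = (13.374, -23.945). Then |QW| = |W − Q| = 27.427.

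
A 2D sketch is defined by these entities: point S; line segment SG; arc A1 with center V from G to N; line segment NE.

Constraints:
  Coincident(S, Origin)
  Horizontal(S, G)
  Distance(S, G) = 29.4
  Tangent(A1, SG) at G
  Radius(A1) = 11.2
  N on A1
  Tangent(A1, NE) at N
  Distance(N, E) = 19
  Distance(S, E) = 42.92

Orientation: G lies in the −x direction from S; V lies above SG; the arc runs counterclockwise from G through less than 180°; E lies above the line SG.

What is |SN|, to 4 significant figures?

24.98

Checks: |VN| = 11.20 ✓; ∠(VN, NE) = 90.00° ✓; |NE| = 19.00 ✓; |SE| = 42.92 ✓.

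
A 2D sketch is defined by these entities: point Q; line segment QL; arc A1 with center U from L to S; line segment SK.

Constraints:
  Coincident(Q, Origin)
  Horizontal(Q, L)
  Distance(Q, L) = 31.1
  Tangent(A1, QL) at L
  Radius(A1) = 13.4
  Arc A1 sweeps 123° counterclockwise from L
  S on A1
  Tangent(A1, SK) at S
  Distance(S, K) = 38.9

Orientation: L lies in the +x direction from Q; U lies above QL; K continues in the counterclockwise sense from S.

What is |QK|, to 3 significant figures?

57.4

Q is at the origin; Q and L share the same y with |QL| = 31.1 and L on the +x side, so L = (31.1, 0.00). Tangency of A1 to QL means the radius UL is perpendicular to QL, so U = L + (0, 13.4) = (31.1, 13.4). On A1, L sits at bearing -90° from U; a 123° counterclockwise sweep puts S at bearing 33°, so S = U + 13.4·(cos 33°, sin 33°) = (42.3, 20.7). A1 meets SK tangentially, so US is at right angles to SK, so SK runs along (−sin 33°, cos 33°); with |SK| = 38.9, K = (21.2, 53.3). Then |QK| = |K − Q| = 57.4.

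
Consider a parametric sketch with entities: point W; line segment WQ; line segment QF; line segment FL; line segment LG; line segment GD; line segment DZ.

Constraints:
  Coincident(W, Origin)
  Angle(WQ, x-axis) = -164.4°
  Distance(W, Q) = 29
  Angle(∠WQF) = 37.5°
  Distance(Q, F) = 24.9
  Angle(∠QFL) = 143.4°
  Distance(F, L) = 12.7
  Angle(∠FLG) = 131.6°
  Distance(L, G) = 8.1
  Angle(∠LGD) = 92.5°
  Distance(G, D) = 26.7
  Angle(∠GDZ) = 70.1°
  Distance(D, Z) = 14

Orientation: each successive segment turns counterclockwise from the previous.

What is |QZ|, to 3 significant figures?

13.5

∠LGD = 92.5° gives GD at 151° from the x-axis; with |GD| = 26.7, D = (-12.1, 6.47). ∠GDZ = 70.1° gives DZ at -99.5° from the x-axis; with |DZ| = 14.0, Z = (-14.5, -7.34). Then |QZ| = |Z − Q| = 13.5.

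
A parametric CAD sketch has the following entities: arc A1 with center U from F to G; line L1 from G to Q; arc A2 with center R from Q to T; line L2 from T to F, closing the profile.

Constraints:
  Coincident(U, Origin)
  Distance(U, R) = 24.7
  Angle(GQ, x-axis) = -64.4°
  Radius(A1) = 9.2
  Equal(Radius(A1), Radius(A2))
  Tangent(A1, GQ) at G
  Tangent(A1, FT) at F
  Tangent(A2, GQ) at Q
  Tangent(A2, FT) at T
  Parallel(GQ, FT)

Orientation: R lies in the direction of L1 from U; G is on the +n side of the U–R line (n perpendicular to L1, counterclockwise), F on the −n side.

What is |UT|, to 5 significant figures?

26.358

The slot axis is L1's direction at -64.4°, so u = (cos -64.4°, sin -64.4°) = (0.43209, -0.90183) and n = (−sin -64.4°, cos -64.4°) = (0.90183, 0.43209). U is at the origin and R lies 24.7 along u from U, so R = 24.7·u = (10.673, -22.275). Tangency of A1 to both parallel lines with radius 9.2 puts G and F at U ± 9.2·n: G = (8.2969, 3.9752), F = (-8.2969, -3.9752). Equal radii place Q and T the same way about R: Q = R + 9.2·n = (18.969, -18.300), T = R − 9.2·n = (2.3757, -26.250). Then |UT| = |T − U| = 26.358.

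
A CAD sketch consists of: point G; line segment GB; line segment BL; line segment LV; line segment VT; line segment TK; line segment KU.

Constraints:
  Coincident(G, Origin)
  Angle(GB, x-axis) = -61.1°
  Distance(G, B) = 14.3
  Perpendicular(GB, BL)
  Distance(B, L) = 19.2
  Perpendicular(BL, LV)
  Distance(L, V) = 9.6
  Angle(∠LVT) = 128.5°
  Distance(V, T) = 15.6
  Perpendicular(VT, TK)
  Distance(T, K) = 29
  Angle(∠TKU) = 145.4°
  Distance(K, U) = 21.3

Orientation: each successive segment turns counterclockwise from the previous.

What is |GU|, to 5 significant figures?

40.896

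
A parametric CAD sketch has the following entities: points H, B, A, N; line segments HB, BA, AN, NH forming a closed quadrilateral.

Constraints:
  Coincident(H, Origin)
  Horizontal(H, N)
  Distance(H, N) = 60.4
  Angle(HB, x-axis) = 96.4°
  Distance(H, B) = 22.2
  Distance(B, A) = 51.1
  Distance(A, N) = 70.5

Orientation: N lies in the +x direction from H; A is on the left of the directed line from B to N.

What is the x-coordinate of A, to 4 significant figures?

28.37

Checks: HB at 96.40° ✓; |BA| = 51.10 ✓; |AN| = 70.50 ✓.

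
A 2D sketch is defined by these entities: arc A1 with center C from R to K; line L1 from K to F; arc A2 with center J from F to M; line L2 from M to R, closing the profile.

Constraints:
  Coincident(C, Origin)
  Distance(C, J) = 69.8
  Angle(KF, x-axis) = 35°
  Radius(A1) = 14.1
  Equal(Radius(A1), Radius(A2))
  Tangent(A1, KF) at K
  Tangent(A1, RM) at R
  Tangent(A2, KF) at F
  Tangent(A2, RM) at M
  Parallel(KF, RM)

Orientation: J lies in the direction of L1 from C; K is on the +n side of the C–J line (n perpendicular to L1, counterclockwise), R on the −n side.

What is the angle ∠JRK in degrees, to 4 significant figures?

78.58°

The slot axis is L1's direction at 35.0°, so u = (cos 35.0°, sin 35.0°) = (0.8192, 0.5736) and n = (−sin 35.0°, cos 35.0°) = (-0.5736, 0.8192). C is at the origin and J lies 69.8 along u from C, so J = 69.8·u = (57.18, 40.04). Tangency of A1 to both parallel lines with radius 14.1 puts K and R at C ± 14.1·n: K = (-8.087, 11.55), R = (8.087, -11.55). Then cos ∠JRK = RJ·RK / (|RJ||RK|), giving 78.58°.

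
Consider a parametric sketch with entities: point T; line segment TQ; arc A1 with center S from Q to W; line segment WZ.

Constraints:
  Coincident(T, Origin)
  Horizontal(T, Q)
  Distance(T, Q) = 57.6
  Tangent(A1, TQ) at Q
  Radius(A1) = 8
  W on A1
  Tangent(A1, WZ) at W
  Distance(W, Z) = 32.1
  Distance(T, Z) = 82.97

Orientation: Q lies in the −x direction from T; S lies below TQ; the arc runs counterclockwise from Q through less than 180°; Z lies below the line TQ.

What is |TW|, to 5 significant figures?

65.504

T is at the origin; TQ is horizontal with |TQ| = 57.6 and Q on the −x side, so Q = (-57.600, 0.0000). A1 meets TQ tangentially, so SQ is at right angles to TQ, so S = Q + (0, -8) = (-57.600, -8.0000). Since SW ⟂ WZ (tangency), |SZ| = √(8.0² + 32.1²) = 33.082 regardless of where W sits on A1. So Z lies on both circle(T, 82.97) and circle(S, 33.082); the below-TQ intersection is Z = (-74.556, -36.406). W is the foot of the tangent from Z: W = (-65.257, -5.6824).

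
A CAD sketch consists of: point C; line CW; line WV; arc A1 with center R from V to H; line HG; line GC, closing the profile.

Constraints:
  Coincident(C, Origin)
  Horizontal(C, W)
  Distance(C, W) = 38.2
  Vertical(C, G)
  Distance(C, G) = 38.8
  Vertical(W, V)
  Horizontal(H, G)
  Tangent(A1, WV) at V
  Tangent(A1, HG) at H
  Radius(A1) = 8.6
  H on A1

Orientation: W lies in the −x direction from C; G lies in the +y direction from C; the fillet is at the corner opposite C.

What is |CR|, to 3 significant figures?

42.3

C is at the origin; CW is horizontal with |CW| = 38.2 and W on the −x side, so W = (-38.2, 0.00). CG is vertical with |CG| = 38.8 and G on the +y side, so G = (0.00, 38.8). The virtual corner opposite C is at (-38.2, 38.8). The tangent condition forces RV to be normal to WV and since A1 is tangent to HG there, RH ⟂ HG, with radius 8.6, so the center R sits 8.6 in from both sides at R = (-29.6, 30.2). Then |CR| = |R − C| = 42.3.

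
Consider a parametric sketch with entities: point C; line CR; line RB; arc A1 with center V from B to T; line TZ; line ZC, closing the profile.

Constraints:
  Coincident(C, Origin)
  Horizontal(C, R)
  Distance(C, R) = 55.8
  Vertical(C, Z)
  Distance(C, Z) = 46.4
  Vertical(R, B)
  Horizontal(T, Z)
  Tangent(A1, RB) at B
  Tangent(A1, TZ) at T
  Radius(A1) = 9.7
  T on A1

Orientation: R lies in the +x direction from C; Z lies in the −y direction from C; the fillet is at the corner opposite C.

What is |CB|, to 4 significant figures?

66.79

C is at the origin; C and R share the same y with |CR| = 55.8 and R on the +x side, so R = (55.80, 0.000). CZ is vertical with |CZ| = 46.4 and Z on the −y side, so Z = (0.000, -46.40). The virtual corner opposite C is at (55.80, -46.40). Tangency of A1 to RB means the radius VB is perpendicular to RB and the tangent condition forces VT to be normal to TZ, with radius 9.7, so the center V sits 9.7 in from both sides at V = (46.10, -36.70). That places the tangent points at B = (55.80, -36.70) on RB and T = (46.10, -46.40) on TZ. Then |CB| = |B − C| = 66.79.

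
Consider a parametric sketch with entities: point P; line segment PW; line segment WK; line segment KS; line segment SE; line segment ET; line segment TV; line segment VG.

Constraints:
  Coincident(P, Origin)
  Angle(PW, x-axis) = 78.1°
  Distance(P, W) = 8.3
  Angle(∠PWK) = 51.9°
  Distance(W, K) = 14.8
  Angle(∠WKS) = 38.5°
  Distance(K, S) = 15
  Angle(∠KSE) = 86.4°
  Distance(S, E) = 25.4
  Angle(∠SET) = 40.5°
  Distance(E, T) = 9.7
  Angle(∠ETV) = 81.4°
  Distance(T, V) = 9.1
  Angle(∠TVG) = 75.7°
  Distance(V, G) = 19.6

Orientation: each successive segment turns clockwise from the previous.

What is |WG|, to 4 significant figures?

24.69

P is at the origin; PW runs at 78.1° with length 8.3, so W = (1.711, 8.122). ∠PWK = 51.9° gives WK at -50.00° from the x-axis; with |WK| = 14.8, K = (11.22, -3.216). ∠WKS = 38.5° gives KS at 168.5° from the x-axis; with |KS| = 15.0, S = (-3.474, -0.2253). ∠KSE = 86.4° gives SE at 74.90° from the x-axis; with |SE| = 25.4, E = (3.143, 24.30). ∠SET = 40.5° gives ET at -64.60° from the x-axis; with |ET| = 9.7, T = (7.303, 15.54). ∠ETV = 81.4° gives TV at -163.2° from the x-axis; with |TV| = 9.1, V = (-1.408, 12.91). ∠TVG = 75.7° gives VG at 92.50° from the x-axis; with |VG| = 19.6, G = (-2.263, 32.49). Then |WG| = |G − W| = 24.69.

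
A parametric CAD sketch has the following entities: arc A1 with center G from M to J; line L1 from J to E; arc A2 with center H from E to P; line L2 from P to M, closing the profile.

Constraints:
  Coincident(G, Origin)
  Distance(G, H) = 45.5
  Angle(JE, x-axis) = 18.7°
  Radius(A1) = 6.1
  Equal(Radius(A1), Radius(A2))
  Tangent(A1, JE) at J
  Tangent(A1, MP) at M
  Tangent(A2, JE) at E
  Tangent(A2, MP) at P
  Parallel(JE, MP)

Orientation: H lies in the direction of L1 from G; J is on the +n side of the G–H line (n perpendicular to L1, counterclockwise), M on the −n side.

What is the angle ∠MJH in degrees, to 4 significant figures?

82.36°

G is at the origin and H lies 45.5 along u from G, so H = 45.5·u = (43.10, 14.59). Tangency of A1 to both parallel lines with radius 6.1 puts J and M at G ± 6.1·n: J = (-1.956, 5.778), M = (1.956, -5.778). Then cos ∠MJH = JM·JH / (|JM||JH|), giving 82.36°.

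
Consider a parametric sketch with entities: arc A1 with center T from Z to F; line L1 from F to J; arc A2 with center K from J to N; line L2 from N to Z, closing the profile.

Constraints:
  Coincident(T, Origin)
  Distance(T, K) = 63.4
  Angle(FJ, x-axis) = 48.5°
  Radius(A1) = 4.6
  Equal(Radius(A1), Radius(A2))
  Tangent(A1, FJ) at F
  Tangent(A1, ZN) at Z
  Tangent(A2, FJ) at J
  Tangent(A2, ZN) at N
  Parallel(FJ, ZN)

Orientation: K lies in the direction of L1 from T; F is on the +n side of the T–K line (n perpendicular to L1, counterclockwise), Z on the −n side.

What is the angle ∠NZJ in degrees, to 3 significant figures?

8.26°

The slot axis is L1's direction at 48.5°, so u = (cos 48.5°, sin 48.5°) = (0.663, 0.749) and n = (−sin 48.5°, cos 48.5°) = (-0.749, 0.663). T is at the origin and K lies 63.4 along u from T, so K = 63.4·u = (42.0, 47.5). Tangency of A1 to both parallel lines with radius 4.6 puts F and Z at T ± 4.6·n: F = (-3.45, 3.05), Z = (3.45, -3.05). Equal radii place J and N the same way about K: J = K + 4.6·n = (38.6, 50.5), N = K − 4.6·n = (45.5, 44.4). Then cos ∠NZJ = ZN·ZJ / (|ZN||ZJ|), giving 8.26°.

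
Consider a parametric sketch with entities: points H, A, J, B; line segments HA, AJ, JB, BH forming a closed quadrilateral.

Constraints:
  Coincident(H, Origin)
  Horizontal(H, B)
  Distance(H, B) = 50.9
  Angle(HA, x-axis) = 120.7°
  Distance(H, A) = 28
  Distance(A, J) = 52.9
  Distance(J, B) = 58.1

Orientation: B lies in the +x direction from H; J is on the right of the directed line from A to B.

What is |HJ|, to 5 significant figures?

27.011

Checks: |AJ| = 52.90 ✓; |JB| = 58.10 ✓.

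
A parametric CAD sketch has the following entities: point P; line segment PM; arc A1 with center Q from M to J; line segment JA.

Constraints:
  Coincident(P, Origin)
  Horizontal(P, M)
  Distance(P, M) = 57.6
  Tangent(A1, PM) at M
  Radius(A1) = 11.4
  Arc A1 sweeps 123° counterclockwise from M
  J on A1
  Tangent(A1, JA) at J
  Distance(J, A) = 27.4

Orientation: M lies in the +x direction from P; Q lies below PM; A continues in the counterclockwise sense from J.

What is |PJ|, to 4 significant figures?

51.16

A1 meets PM tangentially, so QM is at right angles to PM, so Q = M + (0, -11.4) = (57.60, -11.40). On A1, M sits at bearing 90° from Q; a 123° counterclockwise sweep puts J at bearing 213°, so J = Q + 11.4·(cos 213°, sin 213°) = (48.04, -17.61). Then |PJ| = |J − P| = 51.16.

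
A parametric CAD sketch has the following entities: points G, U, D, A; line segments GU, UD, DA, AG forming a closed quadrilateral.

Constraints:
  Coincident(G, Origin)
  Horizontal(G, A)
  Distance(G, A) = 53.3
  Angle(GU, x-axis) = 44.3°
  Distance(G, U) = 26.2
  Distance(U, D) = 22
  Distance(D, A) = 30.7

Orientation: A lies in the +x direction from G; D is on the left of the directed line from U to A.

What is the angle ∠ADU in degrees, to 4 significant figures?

94.33°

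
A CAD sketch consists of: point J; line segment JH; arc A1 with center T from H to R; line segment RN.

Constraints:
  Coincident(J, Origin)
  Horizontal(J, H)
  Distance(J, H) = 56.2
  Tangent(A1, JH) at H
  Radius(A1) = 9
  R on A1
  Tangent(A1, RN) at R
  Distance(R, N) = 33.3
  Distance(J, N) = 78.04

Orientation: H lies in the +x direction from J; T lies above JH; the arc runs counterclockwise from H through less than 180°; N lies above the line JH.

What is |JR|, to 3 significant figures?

65.8

Checks: |TH| = 9.000 ✓; |TR| = 9.000 ✓; ∠(TR, RN) = 90.00° ✓; |RN| = 33.30 ✓; |JN| = 78.04 ✓.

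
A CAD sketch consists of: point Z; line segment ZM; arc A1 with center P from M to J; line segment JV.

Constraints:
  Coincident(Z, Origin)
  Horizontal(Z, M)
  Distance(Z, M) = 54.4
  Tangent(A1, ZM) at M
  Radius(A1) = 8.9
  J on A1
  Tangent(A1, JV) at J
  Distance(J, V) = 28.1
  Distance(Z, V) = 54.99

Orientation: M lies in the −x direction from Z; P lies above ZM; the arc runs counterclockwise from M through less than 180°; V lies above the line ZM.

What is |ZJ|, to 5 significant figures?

46.228

Checks: |PJ| = 8.900 ✓; ∠(PJ, JV) = 90.00° ✓; |JV| = 28.10 ✓; |ZV| = 54.99 ✓.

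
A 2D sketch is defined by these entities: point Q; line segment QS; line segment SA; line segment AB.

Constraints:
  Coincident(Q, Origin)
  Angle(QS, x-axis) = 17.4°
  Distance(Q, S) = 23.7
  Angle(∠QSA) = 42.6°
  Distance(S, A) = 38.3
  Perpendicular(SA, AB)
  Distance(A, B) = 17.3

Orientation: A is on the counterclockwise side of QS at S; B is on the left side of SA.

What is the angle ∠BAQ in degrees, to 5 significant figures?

52.431°

Q is at the origin; QS runs at 17.4° with length 23.7, so S = 23.7·(cos 17.4°, sin 17.4°) = (22.615, 7.0873). ∠QSA = 42.6°, so SA runs at 17.4° + (180° − 42.6°) = 154.80° from the x-axis; with |SA| = 38.3, A = S + 38.3·(cos 154.80°, sin 154.80°) = (-12.039, 23.395). SA is perpendicular to AB; with |AB| = 17.3 on the left of SA, B = A + 17.3·(-0.42578, -0.90483) = (-19.405, 7.7411). Then cos ∠BAQ = AB·AQ / (|AB||AQ|), giving 52.431°.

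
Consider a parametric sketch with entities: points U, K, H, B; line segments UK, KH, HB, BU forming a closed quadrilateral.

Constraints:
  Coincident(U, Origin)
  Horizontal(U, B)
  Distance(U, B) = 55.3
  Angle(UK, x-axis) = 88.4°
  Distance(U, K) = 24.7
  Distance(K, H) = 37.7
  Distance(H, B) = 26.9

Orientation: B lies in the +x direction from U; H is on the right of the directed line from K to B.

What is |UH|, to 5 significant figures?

28.427

U is at the origin; UB is horizontal with |UB| = 55.3 and B in +x, so B = (55.3, 0). UK runs at 88.4° with |UK| = 24.7, so K = (0.68966, 24.690). H is determined by |KH| = 37.7 and |HB| = 26.9 together: it lies at the intersection of circle(K, 37.7) and circle(B, 26.9). With |KB| = 59.932, the foot of the radical line on KB is 35.787 from K and the perpendicular offset is √(37.7² − 35.787²) = 11.857. Taking the right-of-KB solution: H = (28.414, -0.85704).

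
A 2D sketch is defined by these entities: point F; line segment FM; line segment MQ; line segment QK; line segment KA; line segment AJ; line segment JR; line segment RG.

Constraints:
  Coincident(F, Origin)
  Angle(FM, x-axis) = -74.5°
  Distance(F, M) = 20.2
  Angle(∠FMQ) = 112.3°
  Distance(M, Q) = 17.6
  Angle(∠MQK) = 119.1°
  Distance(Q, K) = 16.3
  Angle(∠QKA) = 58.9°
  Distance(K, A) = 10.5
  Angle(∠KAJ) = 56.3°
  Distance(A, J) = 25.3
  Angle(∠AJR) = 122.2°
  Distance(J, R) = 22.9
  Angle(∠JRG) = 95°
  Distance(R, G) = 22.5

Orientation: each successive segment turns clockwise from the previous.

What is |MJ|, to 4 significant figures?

30.53

F is at the origin; FM runs at -74.5° with length 20.2, so M = (5.398, -19.47). ∠FMQ = 112.3° gives MQ at -142.2° from the x-axis; with |MQ| = 17.6, Q = (-8.509, -30.25). ∠MQK = 119.1° gives QK at 156.9° from the x-axis; with |QK| = 16.3, K = (-23.50, -23.86). ∠QKA = 58.9° gives KA at 35.80° from the x-axis; with |KA| = 10.5, A = (-14.99, -17.72). ∠KAJ = 56.3° gives AJ at -87.90° from the x-axis; with |AJ| = 25.3, J = (-14.06, -43.00). Then |MJ| = |J − M| = 30.53.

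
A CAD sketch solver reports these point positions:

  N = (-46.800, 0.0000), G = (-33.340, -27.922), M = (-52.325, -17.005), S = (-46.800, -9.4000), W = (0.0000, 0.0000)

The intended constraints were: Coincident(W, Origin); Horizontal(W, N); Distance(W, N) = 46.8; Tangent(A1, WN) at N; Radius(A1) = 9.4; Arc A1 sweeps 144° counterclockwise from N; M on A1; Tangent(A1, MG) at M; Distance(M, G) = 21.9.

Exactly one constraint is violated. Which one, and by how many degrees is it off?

Tangent(A1, MG) at M — off by 6.10°.

W = (0.00, 0.00) ✓; W.y = 0.00, N.y = 0.00 ✓; |WN| = 46.80 ✓; ∠(SN, NW) = 90.00° ✓; |SN| = 9.400 ✓; bearing(S→M) − bearing(S→N) = 144.0° ✓; |SM| = 9.400 ✓; ∠(SM, MG) = 83.90° ✗; |MG| = 21.90 ✓.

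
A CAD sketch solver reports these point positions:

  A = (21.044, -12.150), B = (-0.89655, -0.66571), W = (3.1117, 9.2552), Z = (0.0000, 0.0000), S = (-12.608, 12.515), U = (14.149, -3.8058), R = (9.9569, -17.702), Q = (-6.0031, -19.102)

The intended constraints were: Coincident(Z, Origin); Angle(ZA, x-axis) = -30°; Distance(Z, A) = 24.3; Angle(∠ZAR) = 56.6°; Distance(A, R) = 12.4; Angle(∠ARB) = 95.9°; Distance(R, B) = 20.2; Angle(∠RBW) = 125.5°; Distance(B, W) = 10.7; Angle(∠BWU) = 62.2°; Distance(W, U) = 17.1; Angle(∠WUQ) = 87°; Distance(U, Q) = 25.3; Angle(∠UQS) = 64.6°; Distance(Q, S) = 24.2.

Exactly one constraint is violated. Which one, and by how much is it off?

Distance(Q, S) = 24.2 — off by 8.10.

Z = (0.00, 0.00) ✓; ZA at -30.00° ✓; |ZA| = 24.30 ✓; ∠ZAR = 56.60° ✓; |AR| = 12.40 ✓; ∠ARB = 95.90° ✓; |RB| = 20.20 ✓; ∠RBW = 125.5° ✓; |BW| = 10.70 ✓; ∠BWU = 62.20° ✓; |WU| = 17.10 ✓; ∠WUQ = 87.00° ✓; |UQ| = 25.30 ✓; ∠UQS = 64.60° ✓; |QS| = 32.30 ✗.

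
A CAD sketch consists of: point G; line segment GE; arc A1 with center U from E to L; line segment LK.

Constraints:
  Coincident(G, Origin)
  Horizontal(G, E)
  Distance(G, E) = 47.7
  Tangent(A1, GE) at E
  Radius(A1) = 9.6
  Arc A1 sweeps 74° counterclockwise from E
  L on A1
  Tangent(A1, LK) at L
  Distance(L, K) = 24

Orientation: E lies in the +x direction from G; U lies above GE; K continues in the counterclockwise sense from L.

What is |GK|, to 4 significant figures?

70.28

On A1, E sits at bearing -90° from U; a 74° counterclockwise sweep puts L at bearing -16°, so L = U + 9.6·(cos -16°, sin -16°) = (56.93, 6.954). The tangent condition forces UL to be normal to LK, so LK runs along (−sin -16°, cos -16°); with |LK| = 24.0, K = (63.54, 30.02). Then |GK| = |K − G| = 70.28.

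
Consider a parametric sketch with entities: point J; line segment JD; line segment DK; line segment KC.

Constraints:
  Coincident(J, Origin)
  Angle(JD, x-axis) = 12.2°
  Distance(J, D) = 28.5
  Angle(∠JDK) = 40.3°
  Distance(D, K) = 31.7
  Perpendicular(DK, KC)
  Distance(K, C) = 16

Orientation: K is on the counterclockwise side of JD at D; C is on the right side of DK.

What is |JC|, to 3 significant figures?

35.8

J is at the origin; JD runs at 12.2° with length 28.5, so D = 28.5·(cos 12.2°, sin 12.2°) = (27.9, 6.02). ∠JDK = 40.3°, so DK runs at 12.2° + (180° − 40.3°) = 152° from the x-axis; with |DK| = 31.7, K = D + 31.7·(cos 152°, sin 152°) = (-0.107, 21.0). DK is perpendicular to KC; with |KC| = 16.0 on the right of DK, C = K + 16.0·(0.471, 0.882) = (7.43, 35.1). Then |JC| = |C − J| = 35.8.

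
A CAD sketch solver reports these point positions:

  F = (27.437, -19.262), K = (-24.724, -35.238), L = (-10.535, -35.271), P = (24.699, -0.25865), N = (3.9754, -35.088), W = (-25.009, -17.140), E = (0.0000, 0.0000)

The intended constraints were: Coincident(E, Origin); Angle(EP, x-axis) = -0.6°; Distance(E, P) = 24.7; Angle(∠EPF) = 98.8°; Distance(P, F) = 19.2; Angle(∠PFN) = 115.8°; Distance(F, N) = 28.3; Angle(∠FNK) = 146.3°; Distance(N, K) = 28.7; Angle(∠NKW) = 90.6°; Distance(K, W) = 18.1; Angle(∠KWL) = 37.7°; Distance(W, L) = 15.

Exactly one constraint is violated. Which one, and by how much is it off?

Distance(W, L) = 15 — off by 8.20.

E = (0.00, 0.00) ✓; EP at -0.6000° ✓; |EP| = 24.70 ✓; ∠EPF = 98.80° ✓; |PF| = 19.20 ✓; ∠PFN = 115.8° ✓; |FN| = 28.30 ✓; ∠FNK = 146.3° ✓; |NK| = 28.70 ✓; ∠NKW = 90.60° ✓; |KW| = 18.10 ✓; ∠KWL = 37.70° ✓; |WL| = 23.20 ✗.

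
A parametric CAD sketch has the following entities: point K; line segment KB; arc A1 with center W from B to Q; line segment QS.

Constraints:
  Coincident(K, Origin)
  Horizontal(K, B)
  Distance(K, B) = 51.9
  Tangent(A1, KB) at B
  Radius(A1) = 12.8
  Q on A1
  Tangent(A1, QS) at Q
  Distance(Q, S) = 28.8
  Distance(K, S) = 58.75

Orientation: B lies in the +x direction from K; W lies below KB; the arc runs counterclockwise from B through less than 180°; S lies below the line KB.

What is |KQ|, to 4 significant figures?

41.40

K is at the origin; KB is horizontal with |KB| = 51.9 and B on the +x side, so B = (51.90, 0.000). Tangency of A1 to KB means the radius WB is perpendicular to KB, so W = B + (0, -12.8) = (51.90, -12.80). Since WQ ⟂ QS (tangency), |WS| = √(12.8² + 28.8²) = 31.52 regardless of where Q sits on A1. So S lies on both circle(K, 58.75) and circle(W, 31.52); the below-KB intersection is S = (40.78, -42.29). Q is the foot of the tangent from S: Q = (39.12, -13.54).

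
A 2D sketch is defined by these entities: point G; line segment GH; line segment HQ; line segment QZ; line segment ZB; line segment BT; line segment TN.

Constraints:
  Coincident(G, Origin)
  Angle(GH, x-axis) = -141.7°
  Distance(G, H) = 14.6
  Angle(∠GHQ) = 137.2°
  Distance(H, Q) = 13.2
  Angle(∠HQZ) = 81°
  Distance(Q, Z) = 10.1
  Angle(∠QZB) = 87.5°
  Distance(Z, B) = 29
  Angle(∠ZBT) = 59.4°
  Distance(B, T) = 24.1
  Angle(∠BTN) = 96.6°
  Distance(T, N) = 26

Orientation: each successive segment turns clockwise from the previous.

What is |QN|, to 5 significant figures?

7.4610

∠ZBT = 59.4° gives BT at -136.60° from the x-axis; with |BT| = 24.1, T = (-11.893, -22.744). ∠BTN = 96.6° gives TN at 140.00° from the x-axis; with |TN| = 26.0, N = (-31.810, -6.0320). Then |QN| = |N − Q| = 7.4610.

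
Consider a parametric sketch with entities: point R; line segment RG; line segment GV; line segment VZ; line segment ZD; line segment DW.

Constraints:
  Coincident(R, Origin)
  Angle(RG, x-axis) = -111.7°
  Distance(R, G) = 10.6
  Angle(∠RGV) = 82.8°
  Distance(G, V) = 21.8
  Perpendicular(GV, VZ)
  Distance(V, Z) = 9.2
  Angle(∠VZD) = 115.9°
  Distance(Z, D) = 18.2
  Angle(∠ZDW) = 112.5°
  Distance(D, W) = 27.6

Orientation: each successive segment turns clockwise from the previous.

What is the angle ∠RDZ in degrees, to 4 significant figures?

95.82°

R is at the origin; RG runs at -111.7° with length 10.6, so G = (-3.919, -9.849). ∠RGV = 82.8° gives GV at 151.1° from the x-axis; with |GV| = 21.8, V = (-23.00, 0.6868). GV is perpendicular to VZ, so VZ runs at 61.10°; with |VZ| = 9.2, Z = (-18.56, 8.741). ∠VZD = 115.9° gives ZD at -3.000° from the x-axis; with |ZD| = 18.2, D = (-0.3832, 7.789). Then cos ∠RDZ = DR·DZ / (|DR||DZ|), giving 95.82°.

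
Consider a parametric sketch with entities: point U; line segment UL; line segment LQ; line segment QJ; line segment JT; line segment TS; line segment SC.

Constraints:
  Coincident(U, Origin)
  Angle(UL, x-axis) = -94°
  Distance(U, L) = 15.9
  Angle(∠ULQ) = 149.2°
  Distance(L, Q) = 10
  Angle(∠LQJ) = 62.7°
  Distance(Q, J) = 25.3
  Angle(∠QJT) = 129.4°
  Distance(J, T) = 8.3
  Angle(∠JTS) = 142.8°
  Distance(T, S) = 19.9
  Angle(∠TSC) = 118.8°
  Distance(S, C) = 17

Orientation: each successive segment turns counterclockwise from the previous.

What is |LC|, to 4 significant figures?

28.86

∠JTS = 142.8° gives TS at 141.9° from the x-axis; with |TS| = 19.9, S = (0.4687, 16.01). ∠TSC = 118.8° gives SC at -156.9° from the x-axis; with |SC| = 17.0, C = (-15.17, 9.345). Then |LC| = |C − L| = 28.86.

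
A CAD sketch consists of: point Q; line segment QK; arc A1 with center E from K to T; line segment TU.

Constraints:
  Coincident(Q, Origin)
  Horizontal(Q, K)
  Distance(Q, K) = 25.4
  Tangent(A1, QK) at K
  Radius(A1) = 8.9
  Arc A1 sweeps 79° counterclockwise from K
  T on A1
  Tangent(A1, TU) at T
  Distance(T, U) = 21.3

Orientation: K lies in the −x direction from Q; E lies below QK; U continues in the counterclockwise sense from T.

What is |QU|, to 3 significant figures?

47.4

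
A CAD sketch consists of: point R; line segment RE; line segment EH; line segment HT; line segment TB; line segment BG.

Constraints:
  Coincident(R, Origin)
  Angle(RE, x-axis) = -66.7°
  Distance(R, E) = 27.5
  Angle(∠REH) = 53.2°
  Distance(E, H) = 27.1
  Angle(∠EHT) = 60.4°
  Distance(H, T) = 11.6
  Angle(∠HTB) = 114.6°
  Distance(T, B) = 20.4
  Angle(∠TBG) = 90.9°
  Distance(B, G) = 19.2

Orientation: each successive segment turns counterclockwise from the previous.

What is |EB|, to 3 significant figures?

8.37

R is at the origin; RE runs at -66.7° with length 27.5, so E = (10.9, -25.3). ∠REH = 53.2° gives EH at 60.1° from the x-axis; with |EH| = 27.1, H = (24.4, -1.76). ∠EHT = 60.4° gives HT at 180° from the x-axis; with |HT| = 11.6, T = (12.8, -1.70). ∠HTB = 114.6° gives TB at -115° from the x-axis; with |TB| = 20.4, B = (4.20, -20.2). Then |EB| = |B − E| = 8.37.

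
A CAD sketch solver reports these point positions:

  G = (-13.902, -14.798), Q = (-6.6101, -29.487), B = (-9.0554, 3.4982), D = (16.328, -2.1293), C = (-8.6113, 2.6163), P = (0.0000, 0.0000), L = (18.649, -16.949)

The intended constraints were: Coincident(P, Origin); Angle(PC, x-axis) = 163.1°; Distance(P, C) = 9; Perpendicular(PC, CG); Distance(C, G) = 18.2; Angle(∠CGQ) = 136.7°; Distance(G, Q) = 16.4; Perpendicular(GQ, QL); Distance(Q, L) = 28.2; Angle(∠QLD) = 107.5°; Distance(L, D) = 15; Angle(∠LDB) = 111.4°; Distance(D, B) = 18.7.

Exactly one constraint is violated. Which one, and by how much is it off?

Distance(D, B) = 18.7 — off by 7.30.

P = (0.00, 0.00) ✓; PC at 163.1° ✓; |PC| = 9.000 ✓; ∠(PC, CG) = 90.00° ✓; |CG| = 18.20 ✓; ∠CGQ = 136.7° ✓; |GQ| = 16.40 ✓; ∠(GQ, QL) = 90.00° ✓; |QL| = 28.20 ✓; ∠QLD = 107.5° ✓; |LD| = 15.00 ✓; ∠LDB = 111.4° ✓; |DB| = 26.00 ✗.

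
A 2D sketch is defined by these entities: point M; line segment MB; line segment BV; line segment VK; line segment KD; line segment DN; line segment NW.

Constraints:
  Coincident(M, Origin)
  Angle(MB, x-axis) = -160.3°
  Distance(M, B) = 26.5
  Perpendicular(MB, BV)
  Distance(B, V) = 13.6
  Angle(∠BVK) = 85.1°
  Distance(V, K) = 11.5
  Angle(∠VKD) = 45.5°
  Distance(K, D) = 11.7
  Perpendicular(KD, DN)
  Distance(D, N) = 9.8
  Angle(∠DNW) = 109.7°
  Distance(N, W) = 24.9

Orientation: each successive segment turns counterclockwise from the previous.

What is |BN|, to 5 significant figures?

13.013

∠VKD = 45.5° gives KD at 159.10° from the x-axis; with |KD| = 11.7, D = (-20.838, -12.776). KD ⟂ DN, so DN runs at -110.90°; with |DN| = 9.8, N = (-24.334, -21.931). Then |BN| = |N − B| = 13.013.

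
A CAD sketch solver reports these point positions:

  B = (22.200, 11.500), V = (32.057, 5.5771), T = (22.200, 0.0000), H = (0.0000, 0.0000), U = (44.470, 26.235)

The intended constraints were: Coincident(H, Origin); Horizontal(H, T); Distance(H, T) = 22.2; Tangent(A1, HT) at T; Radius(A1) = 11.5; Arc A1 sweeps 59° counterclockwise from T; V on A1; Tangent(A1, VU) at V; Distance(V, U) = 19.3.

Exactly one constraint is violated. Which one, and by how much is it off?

Distance(V, U) = 19.3 — off by 4.80.

H = (0.00, 0.00) ✓; H.y = 0.00, T.y = 0.00 ✓; |HT| = 22.20 ✓; ∠(BT, TH) = 90.00° ✓; |BT| = 11.50 ✓; bearing(B→V) − bearing(B→T) = 59.00° ✓; |BV| = 11.50 ✓; ∠(BV, VU) = 90.00° ✓; |VU| = 24.10 ✗.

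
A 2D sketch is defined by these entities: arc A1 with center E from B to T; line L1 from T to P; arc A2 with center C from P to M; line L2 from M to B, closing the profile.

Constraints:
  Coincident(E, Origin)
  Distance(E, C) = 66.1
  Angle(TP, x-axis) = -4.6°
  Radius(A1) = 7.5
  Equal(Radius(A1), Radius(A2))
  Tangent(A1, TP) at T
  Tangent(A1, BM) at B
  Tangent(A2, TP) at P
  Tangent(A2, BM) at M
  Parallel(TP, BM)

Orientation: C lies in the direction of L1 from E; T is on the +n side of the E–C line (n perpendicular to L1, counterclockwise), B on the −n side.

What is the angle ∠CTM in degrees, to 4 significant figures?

6.312°

The slot axis is L1's direction at -4.6°, so u = (cos -4.6°, sin -4.6°) = (0.9968, -0.08020) and n = (−sin -4.6°, cos -4.6°) = (0.08020, 0.9968). E is at the origin and C lies 66.1 along u from E, so C = 66.1·u = (65.89, -5.301). Tangency of A1 to both parallel lines with radius 7.5 puts T and B at E ± 7.5·n: T = (0.6015, 7.476), B = (-0.6015, -7.476). Equal radii place P and M the same way about C: P = C + 7.5·n = (66.49, 2.175), M = C − 7.5·n = (65.29, -12.78). Then cos ∠CTM = TC·TM / (|TC||TM|), giving 6.312°.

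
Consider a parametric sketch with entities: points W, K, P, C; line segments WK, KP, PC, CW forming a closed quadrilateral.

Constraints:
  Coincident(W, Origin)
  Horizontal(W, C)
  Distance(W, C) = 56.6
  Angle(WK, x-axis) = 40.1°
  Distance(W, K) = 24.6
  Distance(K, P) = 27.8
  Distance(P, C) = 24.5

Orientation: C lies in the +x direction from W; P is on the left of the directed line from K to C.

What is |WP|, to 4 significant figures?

50.94

Checks: |KP| = 27.80 ✓; |PC| = 24.50 ✓.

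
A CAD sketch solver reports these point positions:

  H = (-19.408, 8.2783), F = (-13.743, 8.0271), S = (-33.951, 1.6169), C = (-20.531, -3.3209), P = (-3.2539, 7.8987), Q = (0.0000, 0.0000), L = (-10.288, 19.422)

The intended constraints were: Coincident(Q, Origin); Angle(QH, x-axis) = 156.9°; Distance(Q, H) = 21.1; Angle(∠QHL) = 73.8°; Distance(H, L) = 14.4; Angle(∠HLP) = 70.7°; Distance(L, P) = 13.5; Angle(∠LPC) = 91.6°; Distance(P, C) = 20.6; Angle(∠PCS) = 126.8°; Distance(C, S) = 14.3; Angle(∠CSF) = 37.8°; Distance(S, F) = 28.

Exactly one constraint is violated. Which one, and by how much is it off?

Distance(S, F) = 28 — off by 6.80.

Q = (0.00, 0.00) ✓; QH at 156.9° ✓; |QH| = 21.10 ✓; ∠QHL = 73.80° ✓; |HL| = 14.40 ✓; ∠HLP = 70.70° ✓; |LP| = 13.50 ✓; ∠LPC = 91.60° ✓; |PC| = 20.60 ✓; ∠PCS = 126.8° ✓; |CS| = 14.30 ✓; ∠CSF = 37.80° ✓; |SF| = 21.20 ✗.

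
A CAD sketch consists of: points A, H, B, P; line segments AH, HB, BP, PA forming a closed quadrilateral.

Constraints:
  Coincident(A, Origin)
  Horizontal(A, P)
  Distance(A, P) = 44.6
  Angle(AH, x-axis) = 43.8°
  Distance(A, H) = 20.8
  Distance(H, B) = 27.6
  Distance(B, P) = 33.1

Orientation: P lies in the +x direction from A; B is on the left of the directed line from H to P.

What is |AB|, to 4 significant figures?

48.37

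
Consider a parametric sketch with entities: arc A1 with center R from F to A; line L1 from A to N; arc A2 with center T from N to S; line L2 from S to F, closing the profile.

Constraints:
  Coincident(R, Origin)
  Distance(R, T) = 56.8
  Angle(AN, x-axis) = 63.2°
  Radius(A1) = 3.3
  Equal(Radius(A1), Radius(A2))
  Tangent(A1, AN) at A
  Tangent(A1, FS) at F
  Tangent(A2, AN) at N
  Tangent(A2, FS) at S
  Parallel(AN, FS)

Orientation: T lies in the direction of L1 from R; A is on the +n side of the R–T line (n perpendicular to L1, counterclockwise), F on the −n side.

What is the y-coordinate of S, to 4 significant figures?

49.21

The slot axis is L1's direction at 63.2°, so u = (cos 63.2°, sin 63.2°) = (0.4509, 0.8926) and n = (−sin 63.2°, cos 63.2°) = (-0.8926, 0.4509). R is at the origin and T lies 56.8 along u from R, so T = 56.8·u = (25.61, 50.70). Tangency of A1 to both parallel lines with radius 3.3 puts A and F at R ± 3.3·n: A = (-2.946, 1.488), F = (2.946, -1.488). Equal radii place N and S the same way about T: N = T + 3.3·n = (22.66, 52.19), S = T − 3.3·n = (28.56, 49.21). So S.y = 49.21.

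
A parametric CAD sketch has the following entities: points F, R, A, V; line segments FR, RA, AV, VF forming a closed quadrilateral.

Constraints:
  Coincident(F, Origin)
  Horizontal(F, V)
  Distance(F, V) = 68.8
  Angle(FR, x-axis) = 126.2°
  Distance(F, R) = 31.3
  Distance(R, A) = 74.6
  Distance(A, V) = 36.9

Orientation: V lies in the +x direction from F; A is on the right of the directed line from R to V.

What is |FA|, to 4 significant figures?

44.97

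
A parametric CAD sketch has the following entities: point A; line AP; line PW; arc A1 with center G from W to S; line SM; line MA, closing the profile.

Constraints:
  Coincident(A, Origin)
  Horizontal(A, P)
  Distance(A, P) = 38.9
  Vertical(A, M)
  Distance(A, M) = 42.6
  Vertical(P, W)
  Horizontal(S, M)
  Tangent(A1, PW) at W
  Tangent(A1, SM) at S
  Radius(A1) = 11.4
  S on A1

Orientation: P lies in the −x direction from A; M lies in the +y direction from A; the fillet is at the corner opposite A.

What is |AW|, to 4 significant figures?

49.87

A is at the origin; AP is horizontal with |AP| = 38.9 and P on the −x side, so P = (-38.90, 0.000). AM is vertical with |AM| = 42.6 and M on the +y side, so M = (0.000, 42.60). The virtual corner opposite A is at (-38.90, 42.60). Since A1 is tangent to PW there, GW ⟂ PW and the tangent condition forces GS to be normal to SM, with radius 11.4, so the center G sits 11.4 in from both sides at G = (-27.50, 31.20). That places the tangent points at W = (-38.90, 31.20) on PW and S = (-27.50, 42.60) on SM. Then |AW| = |W − A| = 49.87.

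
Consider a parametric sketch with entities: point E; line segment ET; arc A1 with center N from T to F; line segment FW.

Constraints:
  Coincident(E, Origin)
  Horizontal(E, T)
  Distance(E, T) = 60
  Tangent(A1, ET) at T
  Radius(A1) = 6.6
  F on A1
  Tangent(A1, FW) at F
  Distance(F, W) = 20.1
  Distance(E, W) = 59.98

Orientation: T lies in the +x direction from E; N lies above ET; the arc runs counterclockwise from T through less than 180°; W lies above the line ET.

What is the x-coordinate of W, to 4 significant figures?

53.67

Checks: |NF| = 6.600 ✓; ∠(NF, FW) = 90.00° ✓; |FW| = 20.10 ✓; |EW| = 59.98 ✓.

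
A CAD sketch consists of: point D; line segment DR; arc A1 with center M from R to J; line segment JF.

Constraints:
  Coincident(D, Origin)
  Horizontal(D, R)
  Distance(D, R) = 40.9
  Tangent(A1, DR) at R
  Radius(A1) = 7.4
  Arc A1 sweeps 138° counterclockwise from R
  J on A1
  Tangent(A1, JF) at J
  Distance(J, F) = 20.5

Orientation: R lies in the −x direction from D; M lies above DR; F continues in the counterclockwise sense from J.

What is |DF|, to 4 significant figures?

57.69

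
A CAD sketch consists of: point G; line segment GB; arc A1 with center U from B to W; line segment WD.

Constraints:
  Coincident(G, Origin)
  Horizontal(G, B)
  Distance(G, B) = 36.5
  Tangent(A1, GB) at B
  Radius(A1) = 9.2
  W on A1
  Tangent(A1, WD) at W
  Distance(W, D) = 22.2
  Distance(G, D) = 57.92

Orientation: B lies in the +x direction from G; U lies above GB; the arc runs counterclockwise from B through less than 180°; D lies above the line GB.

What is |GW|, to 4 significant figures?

46.07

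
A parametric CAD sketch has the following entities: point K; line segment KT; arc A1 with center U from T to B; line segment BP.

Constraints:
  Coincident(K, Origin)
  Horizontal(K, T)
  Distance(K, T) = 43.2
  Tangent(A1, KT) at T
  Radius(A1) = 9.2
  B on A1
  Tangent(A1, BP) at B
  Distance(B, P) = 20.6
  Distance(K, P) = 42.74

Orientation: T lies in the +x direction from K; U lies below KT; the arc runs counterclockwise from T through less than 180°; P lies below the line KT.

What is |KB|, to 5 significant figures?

35.023

K is at the origin; K and T share the same y with |KT| = 43.2 and T on the +x side, so T = (43.200, 0.0000). The tangent condition forces UT to be normal to KT, so U = T + (0, -9.2) = (43.200, -9.2000). Since UB ⟂ BP (tangency), |UP| = √(9.2² + 20.6²) = 22.561 regardless of where B sits on A1. So P lies on both circle(K, 42.74) and circle(U, 22.561); the below-KT intersection is P = (31.734, -28.630). B is the foot of the tangent from P: B = (34.059, -8.1616).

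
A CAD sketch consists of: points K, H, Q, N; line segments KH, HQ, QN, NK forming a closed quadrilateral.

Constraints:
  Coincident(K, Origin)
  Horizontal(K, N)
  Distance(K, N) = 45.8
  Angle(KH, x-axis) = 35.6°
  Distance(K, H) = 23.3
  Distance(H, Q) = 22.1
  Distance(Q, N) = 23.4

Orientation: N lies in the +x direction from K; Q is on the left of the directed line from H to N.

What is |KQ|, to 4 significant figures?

45.16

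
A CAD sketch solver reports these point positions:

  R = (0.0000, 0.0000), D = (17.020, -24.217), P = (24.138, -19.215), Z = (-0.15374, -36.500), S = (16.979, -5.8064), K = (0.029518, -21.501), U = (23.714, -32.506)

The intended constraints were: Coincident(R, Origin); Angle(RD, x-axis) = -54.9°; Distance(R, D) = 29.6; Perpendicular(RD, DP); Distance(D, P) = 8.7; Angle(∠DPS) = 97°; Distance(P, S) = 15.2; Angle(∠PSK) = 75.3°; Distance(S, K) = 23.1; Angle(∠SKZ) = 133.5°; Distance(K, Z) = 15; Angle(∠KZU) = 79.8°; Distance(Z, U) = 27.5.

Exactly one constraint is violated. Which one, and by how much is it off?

Distance(Z, U) = 27.5 — off by 3.30.

R = (0.00, 0.00) ✓; RD at -54.90° ✓; |RD| = 29.60 ✓; ∠(RD, DP) = 90.00° ✓; |DP| = 8.700 ✓; ∠DPS = 97.00° ✓; |PS| = 15.20 ✓; ∠PSK = 75.30° ✓; |SK| = 23.10 ✓; ∠SKZ = 133.5° ✓; |KZ| = 15.00 ✓; ∠KZU = 79.80° ✓; |ZU| = 24.20 ✗.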